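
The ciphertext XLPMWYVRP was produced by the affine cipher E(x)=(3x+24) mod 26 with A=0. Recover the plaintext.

RNXWIAZPX

The inverse of 3 mod 26 is 9, since 3·9=27≡1. Apply D(y)=9·(y−24) mod 26:
X(23): 9·(23−24)=-9≡17 → R
L(11): 9·(11−24)=-117≡13 → N
P(15): 9·(15−24)=-81≡23 → X
M(12): 9·(12−24)=-108≡22 → W
W(22): 9·(22−24)=-18≡8 → I
Y(24): 9·(24−24)=0 → A
V(21): 9·(21−24)=-27≡25 → Z
R(17): 9·(17−24)=-63≡15 → P
P(15): 9·(15−24)=-81≡23 → X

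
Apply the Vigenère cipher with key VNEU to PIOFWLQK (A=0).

KVSZRYUE

Repeat the key across the message: VNEUVNEU
P(15)+V(21): 36≡10 → K
I(8)+N(13): 21 → V
O(14)+E(4): 18 → S
F(5)+U(20): 25 → Z
W(22)+V(21): 43≡17 → R
L(11)+N(13): 24 → Y
Q(16)+E(4): 20 → U
K(10)+U(20): 30≡4 → E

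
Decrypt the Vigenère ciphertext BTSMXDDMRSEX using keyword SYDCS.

JVPKFLFJPAMZ

Repeat the key across the ciphertext: SYDCSSYDCSSY
B(1)−S(18): -17≡9 → J
T(19)−Y(24): -5≡21 → V
S(18)−D(3): 15 → P
M(12)−C(2): 10 → K
X(23)−S(18): 5 → F
D(3)−S(18): -15≡11 → L
D(3)−Y(24): -21≡5 → F
M(12)−D(3): 9 → J
R(17)−C(2): 15 → P
S(18)−S(18): 0 → A
E(4)−S(18): -14≡12 → M
X(23)−Y(24): -1≡25 → Z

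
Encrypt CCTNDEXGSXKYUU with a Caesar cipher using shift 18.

UULFVWPYKPCQMM

C(2): 2+18=20 → U
C(2): 2+18=20 → U
T(19): 19+18=37≡11 → L
N(13): 13+18=31≡5 → F
D(3): 3+18=21 → V
E(4): 4+18=22 → W
X(23): 23+18=41≡15 → P
G(6): 6+18=24 → Y
S(18): 18+18=36≡10 → K
X(23): 23+18=41≡15 → P
K(10): 10+18=28≡2 → C
Y(24): 24+18=42≡16 → Q
U(20): 20+18=38≡12 → M
U(20): 20+18=38≡12 → M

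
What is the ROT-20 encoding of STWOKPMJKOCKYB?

S(18): 18+20=38≡12 → M
T(19): 19+20=39≡13 → N
W(22): 22+20=42≡16 → Q
O(14): 14+20=34≡8 → I
K(10): 10+20=30≡4 → E
P(15): 15+20=35≡9 → J
M(12): 12+20=32≡6 → G
J(9): 9+20=29≡3 → D
K(10): 10+20=30≡4 → E
O(14): 14+20=34≡8 → I
C(2): 2+20=22 → W
K(10): 10+20=30≡4 → E
Y(24): 24+20=44≡18 → S
B(1): 1+20=21 → V

MNQIEJGDEIWESV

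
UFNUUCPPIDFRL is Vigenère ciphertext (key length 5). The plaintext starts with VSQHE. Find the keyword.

ZNXNQ

Subtract each crib letter from the matching ciphertext letter (mod 26):
U(20)−V(21)=-1≡25 → Z
F(5)−S(18)=-13≡13 → N
N(13)−Q(16)=-3≡23 → X
U(20)−H(7)=13 → N
U(20)−E(4)=16 → Q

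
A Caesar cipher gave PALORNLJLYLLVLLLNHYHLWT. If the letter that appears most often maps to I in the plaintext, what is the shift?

The most frequent ciphertext letter is L (appears 9 times).
L is position 11; I is position 8.
Shift = 3.

3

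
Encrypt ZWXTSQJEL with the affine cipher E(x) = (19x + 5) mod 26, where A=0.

MHACJXUDG

Z(25): 19·25+5=480≡12 → M
W(22): 19·22+5=423≡7 → H
X(23): 19·23+5=442≡0 → A
T(19): 19·19+5=366≡2 → C
S(18): 19·18+5=347≡9 → J
Q(16): 19·16+5=309≡23 → X
J(9): 19·9+5=176≡20 → U
E(4): 19·4+5=81≡3 → D
L(11): 19·11+5=214≡6 → G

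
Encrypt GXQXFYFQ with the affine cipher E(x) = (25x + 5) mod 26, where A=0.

G(6): 25·6+5=155≡25 → Z
X(23): 25·23+5=580≡8 → I
Q(16): 25·16+5=405≡15 → P
X(23): 25·23+5=580≡8 → I
F(5): 25·5+5=130≡0 → A
Y(24): 25·24+5=605≡7 → H
F(5): 25·5+5=130≡0 → A
Q(16): 25·16+5=405≡15 → P

ZIPIAHAP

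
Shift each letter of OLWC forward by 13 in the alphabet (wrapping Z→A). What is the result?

O(14): 14+13=27≡1 → B
L(11): 11+13=24 → Y
W(22): 22+13=35≡9 → J
C(2): 2+13=15 → P

BYJP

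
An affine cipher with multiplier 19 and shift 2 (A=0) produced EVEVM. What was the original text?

WBWBG

The inverse of 19 mod 26 is 11, since 19·11=209≡1. Apply D(y)=11·(y−2) mod 26:
E(4): 11·(4−2)=22 → W
V(21): 11·(21−2)=209≡1 → B
E(4): 11·(4−2)=22 → W
V(21): 11·(21−2)=209≡1 → B
M(12): 11·(12−2)=110≡6 → G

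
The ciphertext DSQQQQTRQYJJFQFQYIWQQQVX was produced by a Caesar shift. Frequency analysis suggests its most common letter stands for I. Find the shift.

8

The most frequent ciphertext letter is Q (appears 10 times).
Q is position 16; I is position 8.
Shift = 8.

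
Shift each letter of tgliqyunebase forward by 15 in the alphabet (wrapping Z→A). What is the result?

ivaxfnjctqpht

t(19): 19+15=34≡8 → i
g(6): 6+15=21 → v
l(11): 11+15=26≡0 → a
i(8): 8+15=23 → x
q(16): 16+15=31≡5 → f
y(24): 24+15=39≡13 → n
u(20): 20+15=35≡9 → j
n(13): 13+15=28≡2 → c
e(4): 4+15=19 → t
b(1): 1+15=16 → q
a(0): 0+15=15 → p
s(18): 18+15=33≡7 → h
e(4): 4+15=19 → t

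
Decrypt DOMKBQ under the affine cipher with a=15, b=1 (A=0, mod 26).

ONZLAB

The inverse of 15 mod 26 is 7, since 15·7=105≡1. Apply D(y)=7·(y−1) mod 26:
D(3): 7·(3−1)=14 → O
O(14): 7·(14−1)=91≡13 → N
M(12): 7·(12−1)=77≡25 → Z
K(10): 7·(10−1)=63≡11 → L
B(1): 7·(1−1)=0 → A
Q(16): 7·(16−1)=105≡1 → B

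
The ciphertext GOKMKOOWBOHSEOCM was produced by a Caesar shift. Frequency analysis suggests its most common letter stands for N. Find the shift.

1

The most frequent ciphertext letter is O (appears 5 times).
O is position 14; N is position 13.
Shift = 1.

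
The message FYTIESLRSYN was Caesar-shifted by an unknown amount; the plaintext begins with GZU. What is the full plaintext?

From the crib: F(5)−G(6)=-1≡25, so the shift is 25.
Subtract 25 from each ciphertext letter:
F(5): 5−25=-20≡6 → G
Y(24): 24−25=-1≡25 → Z
T(19): 19−25=-6≡20 → U
I(8): 8−25=-17≡9 → J
E(4): 4−25=-21≡5 → F
S(18): 18−25=-7≡19 → T
L(11): 11−25=-14≡12 → M
R(17): 17−25=-8≡18 → S
S(18): 18−25=-7≡19 → T
Y(24): 24−25=-1≡25 → Z
N(13): 13−25=-12≡14 → O

GZUJFTMSTZO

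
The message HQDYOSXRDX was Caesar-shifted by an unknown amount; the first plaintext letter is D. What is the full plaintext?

DMZUKOTNZT

From the crib: H(7)−D(3)=4, so the shift is 4.
Subtract 4 from each ciphertext letter:
H(7): 7−4=3 → D
Q(16): 16−4=12 → M
D(3): 3−4=-1≡25 → Z
Y(24): 24−4=20 → U
O(14): 14−4=10 → K
S(18): 18−4=14 → O
X(23): 23−4=19 → T
R(17): 17−4=13 → N
D(3): 3−4=-1≡25 → Z
X(23): 23−4=19 → T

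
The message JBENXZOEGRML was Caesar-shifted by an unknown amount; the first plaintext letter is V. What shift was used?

14

From the crib: J(9)−V(21)=-12≡14, so the shift is 14.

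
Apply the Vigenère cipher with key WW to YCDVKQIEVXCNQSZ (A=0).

Repeat the key across the message: WWWWWWWWWWWWWWW
Y(24)+W(22): 46≡20 → U
C(2)+W(22): 24 → Y
D(3)+W(22): 25 → Z
V(21)+W(22): 43≡17 → R
K(10)+W(22): 32≡6 → G
Q(16)+W(22): 38≡12 → M
I(8)+W(22): 30≡4 → E
E(4)+W(22): 26≡0 → A
V(21)+W(22): 43≡17 → R
X(23)+W(22): 45≡19 → T
C(2)+W(22): 24 → Y
N(13)+W(22): 35≡9 → J
Q(16)+W(22): 38≡12 → M
S(18)+W(22): 40≡14 → O
Z(25)+W(22): 47≡21 → V

UYZRGMEARTYJMOV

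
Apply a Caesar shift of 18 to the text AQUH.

SIMZ

A(0): 0+18=18 → S
Q(16): 16+18=34≡8 → I
U(20): 20+18=38≡12 → M
H(7): 7+18=25 → Z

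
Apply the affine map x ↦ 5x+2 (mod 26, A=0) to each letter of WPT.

IZT

W(22): 5·22+2=112≡8 → I
P(15): 5·15+2=77≡25 → Z
T(19): 5·19+2=97≡19 → T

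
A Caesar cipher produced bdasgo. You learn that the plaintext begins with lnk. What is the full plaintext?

lnkcqy

From the crib: b(1)−l(11)=-10≡16, so the shift is 16.
Subtract 16 from each ciphertext letter:
b(1): 1−16=-15≡11 → l
d(3): 3−16=-13≡13 → n
a(0): 0−16=-16≡10 → k
s(18): 18−16=2 → c
g(6): 6−16=-10≡16 → q
o(14): 14−16=-2≡24 → y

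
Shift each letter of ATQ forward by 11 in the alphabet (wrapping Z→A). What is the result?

A(0): 0+11=11 → L
T(19): 19+11=30≡4 → E
Q(16): 16+11=27≡1 → B

LEB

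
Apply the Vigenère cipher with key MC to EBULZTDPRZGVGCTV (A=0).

Repeat the key across the message: MCMCMCMCMCMCMCMC
E(4)+M(12): 16 → Q
B(1)+C(2): 3 → D
U(20)+M(12): 32≡6 → G
L(11)+C(2): 13 → N
Z(25)+M(12): 37≡11 → L
T(19)+C(2): 21 → V
D(3)+M(12): 15 → P
P(15)+C(2): 17 → R
R(17)+M(12): 29≡3 → D
Z(25)+C(2): 27≡1 → B
G(6)+M(12): 18 → S
V(21)+C(2): 23 → X
G(6)+M(12): 18 → S
C(2)+C(2): 4 → E
T(19)+M(12): 31≡5 → F
V(21)+C(2): 23 → X

QDGNLVPRDBSXSEFX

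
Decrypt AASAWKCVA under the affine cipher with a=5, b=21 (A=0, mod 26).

BBPBVDRAB

The inverse of 5 mod 26 is 21, since 5·21=105≡1. Apply D(y)=21·(y−21) mod 26:
A(0): 21·(0−21)=-441≡1 → B
A(0): 21·(0−21)=-441≡1 → B
S(18): 21·(18−21)=-63≡15 → P
A(0): 21·(0−21)=-441≡1 → B
W(22): 21·(22−21)=21 → V
K(10): 21·(10−21)=-231≡3 → D
C(2): 21·(2−21)=-399≡17 → R
V(21): 21·(21−21)=0 → A
A(0): 21·(0−21)=-441≡1 → B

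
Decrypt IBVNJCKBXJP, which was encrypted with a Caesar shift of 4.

EXRJFYGXTFL

I(8): 8−4=4 → E
B(1): 1−4=-3≡23 → X
V(21): 21−4=17 → R
N(13): 13−4=9 → J
J(9): 9−4=5 → F
C(2): 2−4=-2≡24 → Y
K(10): 10−4=6 → G
B(1): 1−4=-3≡23 → X
X(23): 23−4=19 → T
J(9): 9−4=5 → F
P(15): 15−4=11 → L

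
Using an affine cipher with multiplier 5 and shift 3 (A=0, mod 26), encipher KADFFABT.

BDSCCDIU

K(10): 5·10+3=53≡1 → B
A(0): 5·0+3=3 → D
D(3): 5·3+3=18 → S
F(5): 5·5+3=28≡2 → C
F(5): 5·5+3=28≡2 → C
A(0): 5·0+3=3 → D
B(1): 5·1+3=8 → I
T(19): 5·19+3=98≡20 → U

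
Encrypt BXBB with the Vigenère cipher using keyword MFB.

NCCN

Repeat the key across the message: MFBM
B(1)+M(12): 13 → N
X(23)+F(5): 28≡2 → C
B(1)+B(1): 2 → C
B(1)+M(12): 13 → N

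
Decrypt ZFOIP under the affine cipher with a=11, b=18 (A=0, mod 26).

The inverse of 11 mod 26 is 19, since 11·19=209≡1. Apply D(y)=19·(y−18) mod 26:
Z(25): 19·(25−18)=133≡3 → D
F(5): 19·(5−18)=-247≡13 → N
O(14): 19·(14−18)=-76≡2 → C
I(8): 19·(8−18)=-190≡18 → S
P(15): 19·(15−18)=-57≡21 → V

DNCSV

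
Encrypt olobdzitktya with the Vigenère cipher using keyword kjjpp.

yuxqsjrcziij

Repeat the key across the message: kjjppkjjppkj
o(14)+k(10): 24 → y
l(11)+j(9): 20 → u
o(14)+j(9): 23 → x
b(1)+p(15): 16 → q
d(3)+p(15): 18 → s
z(25)+k(10): 35≡9 → j
i(8)+j(9): 17 → r
t(19)+j(9): 28≡2 → c
k(10)+p(15): 25 → z
t(19)+p(15): 34≡8 → i
y(24)+k(10): 34≡8 → i
a(0)+j(9): 9 → j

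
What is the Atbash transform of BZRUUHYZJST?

YAIFFSBAQHG

B(1) → Y(24)
Z(25) → A(0)
R(17) → I(8)
U(20) → F(5)
U(20) → F(5)
H(7) → S(18)
Y(24) → B(1)
Z(25) → A(0)
J(9) → Q(16)
S(18) → H(7)
T(19) → G(6)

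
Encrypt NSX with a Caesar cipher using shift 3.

QVA

N(13): 13+3=16 → Q
S(18): 18+3=21 → V
X(23): 23+3=26≡0 → A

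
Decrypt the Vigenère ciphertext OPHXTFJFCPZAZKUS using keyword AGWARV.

Repeat the key across the ciphertext: AGWARVAGWARVAGWA
O(14)−A(0): 14 → O
P(15)−G(6): 9 → J
H(7)−W(22): -15≡11 → L
X(23)−A(0): 23 → X
T(19)−R(17): 2 → C
F(5)−V(21): -16≡10 → K
J(9)−A(0): 9 → J
F(5)−G(6): -1≡25 → Z
C(2)−W(22): -20≡6 → G
P(15)−A(0): 15 → P
Z(25)−R(17): 8 → I
A(0)−V(21): -21≡5 → F
Z(25)−A(0): 25 → Z
K(10)−G(6): 4 → E
U(20)−W(22): -2≡24 → Y
S(18)−A(0): 18 → S

OJLXCKJZGPIFZEYS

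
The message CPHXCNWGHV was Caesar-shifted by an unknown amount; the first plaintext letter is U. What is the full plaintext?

From the crib: C(2)−U(20)=-18≡8, so the shift is 8.
Subtract 8 from each ciphertext letter:
C(2): 2−8=-6≡20 → U
P(15): 15−8=7 → H
H(7): 7−8=-1≡25 → Z
X(23): 23−8=15 → P
C(2): 2−8=-6≡20 → U
N(13): 13−8=5 → F
W(22): 22−8=14 → O
G(6): 6−8=-2≡24 → Y
H(7): 7−8=-1≡25 → Z
V(21): 21−8=13 → N

UHZPUFOYZN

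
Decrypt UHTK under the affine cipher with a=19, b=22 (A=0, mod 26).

ERTY

The inverse of 19 mod 26 is 11, since 19·11=209≡1. Apply D(y)=11·(y−22) mod 26:
U(20): 11·(20−22)=-22≡4 → E
H(7): 11·(7−22)=-165≡17 → R
T(19): 11·(19−22)=-33≡19 → T
K(10): 11·(10−22)=-132≡24 → Y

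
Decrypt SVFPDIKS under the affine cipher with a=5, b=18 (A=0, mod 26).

The inverse of 5 mod 26 is 21, since 5·21=105≡1. Apply D(y)=21·(y−18) mod 26:
S(18): 21·(18−18)=0 → A
V(21): 21·(21−18)=63≡11 → L
F(5): 21·(5−18)=-273≡13 → N
P(15): 21·(15−18)=-63≡15 → P
D(3): 21·(3−18)=-315≡23 → X
I(8): 21·(8−18)=-210≡24 → Y
K(10): 21·(10−18)=-168≡14 → O
S(18): 21·(18−18)=0 → A

ALNPXYOA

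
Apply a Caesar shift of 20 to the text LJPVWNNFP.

FDJPQHHZJ

L(11): 11+20=31≡5 → F
J(9): 9+20=29≡3 → D
P(15): 15+20=35≡9 → J
V(21): 21+20=41≡15 → P
W(22): 22+20=42≡16 → Q
N(13): 13+20=33≡7 → H
N(13): 13+20=33≡7 → H
F(5): 5+20=25 → Z
P(15): 15+20=35≡9 → J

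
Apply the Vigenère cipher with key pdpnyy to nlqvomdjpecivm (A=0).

cofimksmeragkp

Repeat the key across the message: pdpnyypdpnyypd
n(13)+p(15): 28≡2 → c
l(11)+d(3): 14 → o
q(16)+p(15): 31≡5 → f
v(21)+n(13): 34≡8 → i
o(14)+y(24): 38≡12 → m
m(12)+y(24): 36≡10 → k
d(3)+p(15): 18 → s
j(9)+d(3): 12 → m
p(15)+p(15): 30≡4 → e
e(4)+n(13): 17 → r
c(2)+y(24): 26≡0 → a
i(8)+y(24): 32≡6 → g
v(21)+p(15): 36≡10 → k
m(12)+d(3): 15 → p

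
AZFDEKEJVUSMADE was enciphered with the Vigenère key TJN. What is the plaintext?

Repeat the key across the ciphertext: TJNTJNTJNTJNTJN
A(0)−T(19): -19≡7 → H
Z(25)−J(9): 16 → Q
F(5)−N(13): -8≡18 → S
D(3)−T(19): -16≡10 → K
E(4)−J(9): -5≡21 → V
K(10)−N(13): -3≡23 → X
E(4)−T(19): -15≡11 → L
J(9)−J(9): 0 → A
V(21)−N(13): 8 → I
U(20)−T(19): 1 → B
S(18)−J(9): 9 → J
M(12)−N(13): -1≡25 → Z
A(0)−T(19): -19≡7 → H
D(3)−J(9): -6≡20 → U
E(4)−N(13): -9≡17 → R

HQSKVXLAIBJZHUR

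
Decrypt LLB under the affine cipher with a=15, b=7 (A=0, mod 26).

The inverse of 15 mod 26 is 7, since 15·7=105≡1. Apply D(y)=7·(y−7) mod 26:
L(11): 7·(11−7)=28≡2 → C
L(11): 7·(11−7)=28≡2 → C
B(1): 7·(1−7)=-42≡10 → K

CCK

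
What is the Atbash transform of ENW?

E(4) → V(21)
N(13) → M(12)
W(22) → D(3)

VMD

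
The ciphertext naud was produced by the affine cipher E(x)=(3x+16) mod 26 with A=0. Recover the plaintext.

The inverse of 3 mod 26 is 9, since 3·9=27≡1. Apply D(y)=9·(y−16) mod 26:
n(13): 9·(13−16)=-27≡25 → z
a(0): 9·(0−16)=-144≡12 → m
u(20): 9·(20−16)=36≡10 → k
d(3): 9·(3−16)=-117≡13 → n

zmkn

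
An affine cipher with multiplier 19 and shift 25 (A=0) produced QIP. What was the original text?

FVU

The inverse of 19 mod 26 is 11, since 19·11=209≡1. Apply D(y)=11·(y−25) mod 26:
Q(16): 11·(16−25)=-99≡5 → F
I(8): 11·(8−25)=-187≡21 → V
P(15): 11·(15−25)=-110≡20 → U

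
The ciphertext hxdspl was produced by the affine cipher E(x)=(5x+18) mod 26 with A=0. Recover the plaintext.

The inverse of 5 mod 26 is 21, since 5·21=105≡1. Apply D(y)=21·(y−18) mod 26:
h(7): 21·(7−18)=-231≡3 → d
x(23): 21·(23−18)=105≡1 → b
d(3): 21·(3−18)=-315≡23 → x
s(18): 21·(18−18)=0 → a
p(15): 21·(15−18)=-63≡15 → p
l(11): 21·(11−18)=-147≡9 → j

dbxapj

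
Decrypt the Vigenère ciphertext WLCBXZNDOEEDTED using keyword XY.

ZNFDABQFRGHFWGG

Repeat the key across the ciphertext: XYXYXYXYXYXYXYX
W(22)−X(23): -1≡25 → Z
L(11)−Y(24): -13≡13 → N
C(2)−X(23): -21≡5 → F
B(1)−Y(24): -23≡3 → D
X(23)−X(23): 0 → A
Z(25)−Y(24): 1 → B
N(13)−X(23): -10≡16 → Q
D(3)−Y(24): -21≡5 → F
O(14)−X(23): -9≡17 → R
E(4)−Y(24): -20≡6 → G
E(4)−X(23): -19≡7 → H
D(3)−Y(24): -21≡5 → F
T(19)−X(23): -4≡22 → W
E(4)−Y(24): -20≡6 → G
D(3)−X(23): -20≡6 → G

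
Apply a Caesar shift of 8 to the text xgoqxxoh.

fowyffwp

x(23): 23+8=31≡5 → f
g(6): 6+8=14 → o
o(14): 14+8=22 → w
q(16): 16+8=24 → y
x(23): 23+8=31≡5 → f
x(23): 23+8=31≡5 → f
o(14): 14+8=22 → w
h(7): 7+8=15 → p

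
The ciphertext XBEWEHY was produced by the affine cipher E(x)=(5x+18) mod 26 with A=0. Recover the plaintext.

BHSGSDW

The inverse of 5 mod 26 is 21, since 5·21=105≡1. Apply D(y)=21·(y−18) mod 26:
X(23): 21·(23−18)=105≡1 → B
B(1): 21·(1−18)=-357≡7 → H
E(4): 21·(4−18)=-294≡18 → S
W(22): 21·(22−18)=84≡6 → G
E(4): 21·(4−18)=-294≡18 → S
H(7): 21·(7−18)=-231≡3 → D
Y(24): 21·(24−18)=126≡22 → W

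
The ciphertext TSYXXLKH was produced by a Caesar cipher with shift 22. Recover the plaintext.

T(19): 19−22=-3≡23 → X
S(18): 18−22=-4≡22 → W
Y(24): 24−22=2 → C
X(23): 23−22=1 → B
X(23): 23−22=1 → B
L(11): 11−22=-11≡15 → P
K(10): 10−22=-12≡14 → O
H(7): 7−22=-15≡11 → L

XWCBBPOL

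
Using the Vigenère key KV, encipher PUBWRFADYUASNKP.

Repeat the key across the message: KVKVKVKVKVKVKVK
P(15)+K(10): 25 → Z
U(20)+V(21): 41≡15 → P
B(1)+K(10): 11 → L
W(22)+V(21): 43≡17 → R
R(17)+K(10): 27≡1 → B
F(5)+V(21): 26≡0 → A
A(0)+K(10): 10 → K
D(3)+V(21): 24 → Y
Y(24)+K(10): 34≡8 → I
U(20)+V(21): 41≡15 → P
A(0)+K(10): 10 → K
S(18)+V(21): 39≡13 → N
N(13)+K(10): 23 → X
K(10)+V(21): 31≡5 → F
P(15)+K(10): 25 → Z

ZPLRBAKYIPKNXFZ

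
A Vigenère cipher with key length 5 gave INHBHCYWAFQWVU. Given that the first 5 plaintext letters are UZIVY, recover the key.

OOZGJ

Subtract each crib letter from the matching ciphertext letter (mod 26):
I(8)−U(20)=-12≡14 → O
N(13)−Z(25)=-12≡14 → O
H(7)−I(8)=-1≡25 → Z
B(1)−V(21)=-20≡6 → G
H(7)−Y(24)=-17≡9 → J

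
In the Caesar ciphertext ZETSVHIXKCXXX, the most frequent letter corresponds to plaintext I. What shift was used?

15

The most frequent ciphertext letter is X (appears 4 times).
X is position 23; I is position 8.
Shift = 15.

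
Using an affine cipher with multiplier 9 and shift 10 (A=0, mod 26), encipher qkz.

ywb

q(16): 9·16+10=154≡24 → y
k(10): 9·10+10=100≡22 → w
z(25): 9·25+10=235≡1 → b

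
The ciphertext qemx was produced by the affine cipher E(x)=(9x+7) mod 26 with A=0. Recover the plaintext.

The inverse of 9 mod 26 is 3, since 9·3=27≡1. Apply D(y)=3·(y−7) mod 26:
q(16): 3·(16−7)=27≡1 → b
e(4): 3·(4−7)=-9≡17 → r
m(12): 3·(12−7)=15 → p
x(23): 3·(23−7)=48≡22 → w

brpw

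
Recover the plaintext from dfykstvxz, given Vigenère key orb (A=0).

Repeat the key across the ciphertext: orborborb
d(3)−o(14): -11≡15 → p
f(5)−r(17): -12≡14 → o
y(24)−b(1): 23 → x
k(10)−o(14): -4≡22 → w
s(18)−r(17): 1 → b
t(19)−b(1): 18 → s
v(21)−o(14): 7 → h
x(23)−r(17): 6 → g
z(25)−b(1): 24 → y

poxwbshgy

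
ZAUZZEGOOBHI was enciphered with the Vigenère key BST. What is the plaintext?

YIBYHLFWVAPP

Repeat the key across the ciphertext: BSTBSTBSTBST
Z(25)−B(1): 24 → Y
A(0)−S(18): -18≡8 → I
U(20)−T(19): 1 → B
Z(25)−B(1): 24 → Y
Z(25)−S(18): 7 → H
E(4)−T(19): -15≡11 → L
G(6)−B(1): 5 → F
O(14)−S(18): -4≡22 → W
O(14)−T(19): -5≡21 → V
B(1)−B(1): 0 → A
H(7)−S(18): -11≡15 → P
I(8)−T(19): -11≡15 → P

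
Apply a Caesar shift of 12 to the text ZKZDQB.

LWLPCN

Z(25): 25+12=37≡11 → L
K(10): 10+12=22 → W
Z(25): 25+12=37≡11 → L
D(3): 3+12=15 → P
Q(16): 16+12=28≡2 → C
B(1): 1+12=13 → N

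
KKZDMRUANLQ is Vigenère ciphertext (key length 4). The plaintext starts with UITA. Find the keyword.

QCGD

Subtract each crib letter from the matching ciphertext letter (mod 26):
K(10)−U(20)=-10≡16 → Q
K(10)−I(8)=2 → C
Z(25)−T(19)=6 → G
D(3)−A(0)=3 → D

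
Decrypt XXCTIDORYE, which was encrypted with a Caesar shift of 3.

X(23): 23−3=20 → U
X(23): 23−3=20 → U
C(2): 2−3=-1≡25 → Z
T(19): 19−3=16 → Q
I(8): 8−3=5 → F
D(3): 3−3=0 → A
O(14): 14−3=11 → L
R(17): 17−3=14 → O
Y(24): 24−3=21 → V
E(4): 4−3=1 → B

UUZQFALOVB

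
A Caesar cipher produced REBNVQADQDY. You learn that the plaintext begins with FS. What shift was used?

12

From the crib: R(17)−F(5)=12, so the shift is 12.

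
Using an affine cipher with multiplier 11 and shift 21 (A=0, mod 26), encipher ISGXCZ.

I(8): 11·8+21=109≡5 → F
S(18): 11·18+21=219≡11 → L
G(6): 11·6+21=87≡9 → J
X(23): 11·23+21=274≡14 → O
C(2): 11·2+21=43≡17 → R
Z(25): 11·25+21=296≡10 → K

FLJORK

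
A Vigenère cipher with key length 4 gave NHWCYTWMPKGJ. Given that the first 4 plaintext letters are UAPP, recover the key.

THHN

Subtract each crib letter from the matching ciphertext letter (mod 26):
N(13)−U(20)=-7≡19 → T
H(7)−A(0)=7 → H
W(22)−P(15)=7 → H
C(2)−P(15)=-13≡13 → N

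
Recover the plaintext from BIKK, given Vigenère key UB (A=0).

HHQJ

Repeat the key across the ciphertext: UBUB
B(1)−U(20): -19≡7 → H
I(8)−B(1): 7 → H
K(10)−U(20): -10≡16 → Q
K(10)−B(1): 9 → J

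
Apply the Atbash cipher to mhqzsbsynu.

m(12) → n(13)
h(7) → s(18)
q(16) → j(9)
z(25) → a(0)
s(18) → h(7)
b(1) → y(24)
s(18) → h(7)
y(24) → b(1)
n(13) → m(12)
u(20) → f(5)

nsjahyhbmf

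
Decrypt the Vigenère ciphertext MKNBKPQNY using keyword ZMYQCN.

NYPLICRBA

Repeat the key across the ciphertext: ZMYQCNZMY
M(12)−Z(25): -13≡13 → N
K(10)−M(12): -2≡24 → Y
N(13)−Y(24): -11≡15 → P
B(1)−Q(16): -15≡11 → L
K(10)−C(2): 8 → I
P(15)−N(13): 2 → C
Q(16)−Z(25): -9≡17 → R
N(13)−M(12): 1 → B
Y(24)−Y(24): 0 → A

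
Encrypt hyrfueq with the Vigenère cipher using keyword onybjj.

vlpgdne

Repeat the key across the message: onybjjo
h(7)+o(14): 21 → v
y(24)+n(13): 37≡11 → l
r(17)+y(24): 41≡15 → p
f(5)+b(1): 6 → g
u(20)+j(9): 29≡3 → d
e(4)+j(9): 13 → n
q(16)+o(14): 30≡4 → e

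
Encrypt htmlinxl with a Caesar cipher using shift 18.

h(7): 7+18=25 → z
t(19): 19+18=37≡11 → l
m(12): 12+18=30≡4 → e
l(11): 11+18=29≡3 → d
i(8): 8+18=26≡0 → a
n(13): 13+18=31≡5 → f
x(23): 23+18=41≡15 → p
l(11): 11+18=29≡3 → d

zledafpd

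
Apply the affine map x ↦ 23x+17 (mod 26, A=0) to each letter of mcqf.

hlvc

m(12): 23·12+17=293≡7 → h
c(2): 23·2+17=63≡11 → l
q(16): 23·16+17=385≡21 → v
f(5): 23·5+17=132≡2 → c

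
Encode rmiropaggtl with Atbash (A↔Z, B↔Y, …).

r(17) → i(8)
m(12) → n(13)
i(8) → r(17)
r(17) → i(8)
o(14) → l(11)
p(15) → k(10)
a(0) → z(25)
g(6) → t(19)
g(6) → t(19)
t(19) → g(6)
l(11) → o(14)

inrilkzttgo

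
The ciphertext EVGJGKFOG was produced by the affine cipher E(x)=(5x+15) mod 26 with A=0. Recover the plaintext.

DWTETZYFT

The inverse of 5 mod 26 is 21, since 5·21=105≡1. Apply D(y)=21·(y−15) mod 26:
E(4): 21·(4−15)=-231≡3 → D
V(21): 21·(21−15)=126≡22 → W
G(6): 21·(6−15)=-189≡19 → T
J(9): 21·(9−15)=-126≡4 → E
G(6): 21·(6−15)=-189≡19 → T
K(10): 21·(10−15)=-105≡25 → Z
F(5): 21·(5−15)=-210≡24 → Y
O(14): 21·(14−15)=-21≡5 → F
G(6): 21·(6−15)=-189≡19 → T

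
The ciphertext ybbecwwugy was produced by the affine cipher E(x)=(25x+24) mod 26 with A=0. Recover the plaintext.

axxuwccesa

The inverse of 25 mod 26 is 25, since 25·25=625≡1. Apply D(y)=25·(y−24) mod 26:
y(24): 25·(24−24)=0 → a
b(1): 25·(1−24)=-575≡23 → x
b(1): 25·(1−24)=-575≡23 → x
e(4): 25·(4−24)=-500≡20 → u
c(2): 25·(2−24)=-550≡22 → w
w(22): 25·(22−24)=-50≡2 → c
w(22): 25·(22−24)=-50≡2 → c
u(20): 25·(20−24)=-100≡4 → e
g(6): 25·(6−24)=-450≡18 → s
y(24): 25·(24−24)=0 → a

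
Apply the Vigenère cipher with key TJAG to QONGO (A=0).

Repeat the key across the message: TJAGT
Q(16)+T(19): 35≡9 → J
O(14)+J(9): 23 → X
N(13)+A(0): 13 → N
G(6)+G(6): 12 → M
O(14)+T(19): 33≡7 → H

JXNMH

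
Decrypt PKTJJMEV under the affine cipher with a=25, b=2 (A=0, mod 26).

The inverse of 25 mod 26 is 25, since 25·25=625≡1. Apply D(y)=25·(y−2) mod 26:
P(15): 25·(15−2)=325≡13 → N
K(10): 25·(10−2)=200≡18 → S
T(19): 25·(19−2)=425≡9 → J
J(9): 25·(9−2)=175≡19 → T
J(9): 25·(9−2)=175≡19 → T
M(12): 25·(12−2)=250≡16 → Q
E(4): 25·(4−2)=50≡24 → Y
V(21): 25·(21−2)=475≡7 → H

NSJTTQYH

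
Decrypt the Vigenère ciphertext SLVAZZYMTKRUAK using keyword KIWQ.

IDZKPRCWJCVEQC

Repeat the key across the ciphertext: KIWQKIWQKIWQKI
S(18)−K(10): 8 → I
L(11)−I(8): 3 → D
V(21)−W(22): -1≡25 → Z
A(0)−Q(16): -16≡10 → K
Z(25)−K(10): 15 → P
Z(25)−I(8): 17 → R
Y(24)−W(22): 2 → C
M(12)−Q(16): -4≡22 → W
T(19)−K(10): 9 → J
K(10)−I(8): 2 → C
R(17)−W(22): -5≡21 → V
U(20)−Q(16): 4 → E
A(0)−K(10): -10≡16 → Q
K(10)−I(8): 2 → C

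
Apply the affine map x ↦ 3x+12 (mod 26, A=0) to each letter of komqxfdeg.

qcwidbvye

k(10): 3·10+12=42≡16 → q
o(14): 3·14+12=54≡2 → c
m(12): 3·12+12=48≡22 → w
q(16): 3·16+12=60≡8 → i
x(23): 3·23+12=81≡3 → d
f(5): 3·5+12=27≡1 → b
d(3): 3·3+12=21 → v
e(4): 3·4+12=24 → y
g(6): 3·6+12=30≡4 → e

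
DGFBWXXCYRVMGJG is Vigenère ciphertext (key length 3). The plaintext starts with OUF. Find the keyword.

Subtract each crib letter from the matching ciphertext letter (mod 26):
D(3)−O(14)=-11≡15 → P
G(6)−U(20)=-14≡12 → M
F(5)−F(5)=0 → A

PMA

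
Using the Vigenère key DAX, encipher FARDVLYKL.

IAOGVIBKI

Repeat the key across the message: DAXDAXDAX
F(5)+D(3): 8 → I
A(0)+A(0): 0 → A
R(17)+X(23): 40≡14 → O
D(3)+D(3): 6 → G
V(21)+A(0): 21 → V
L(11)+X(23): 34≡8 → I
Y(24)+D(3): 27≡1 → B
K(10)+A(0): 10 → K
L(11)+X(23): 34≡8 → I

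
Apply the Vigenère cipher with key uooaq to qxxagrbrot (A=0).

Repeat the key across the message: uooaquooaq
q(16)+u(20): 36≡10 → k
x(23)+o(14): 37≡11 → l
x(23)+o(14): 37≡11 → l
a(0)+a(0): 0 → a
g(6)+q(16): 22 → w
r(17)+u(20): 37≡11 → l
b(1)+o(14): 15 → p
r(17)+o(14): 31≡5 → f
o(14)+a(0): 14 → o
t(19)+q(16): 35≡9 → j

kllawlpfoj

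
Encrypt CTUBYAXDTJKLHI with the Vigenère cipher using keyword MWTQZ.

OPNRXMTWJIWHAY

Repeat the key across the message: MWTQZMWTQZMWTQ
C(2)+M(12): 14 → O
T(19)+W(22): 41≡15 → P
U(20)+T(19): 39≡13 → N
B(1)+Q(16): 17 → R
Y(24)+Z(25): 49≡23 → X
A(0)+M(12): 12 → M
X(23)+W(22): 45≡19 → T
D(3)+T(19): 22 → W
T(19)+Q(16): 35≡9 → J
J(9)+Z(25): 34≡8 → I
K(10)+M(12): 22 → W
L(11)+W(22): 33≡7 → H
H(7)+T(19): 26≡0 → A
I(8)+Q(16): 24 → Y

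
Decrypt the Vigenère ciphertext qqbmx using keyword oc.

conkj

Repeat the key across the ciphertext: ococo
q(16)−o(14): 2 → c
q(16)−c(2): 14 → o
b(1)−o(14): -13≡13 → n
m(12)−c(2): 10 → k
x(23)−o(14): 9 → j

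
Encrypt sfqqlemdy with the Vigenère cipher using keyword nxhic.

Repeat the key across the message: nxhicnxhi
s(18)+n(13): 31≡5 → f
f(5)+x(23): 28≡2 → c
q(16)+h(7): 23 → x
q(16)+i(8): 24 → y
l(11)+c(2): 13 → n
e(4)+n(13): 17 → r
m(12)+x(23): 35≡9 → j
d(3)+h(7): 10 → k
y(24)+i(8): 32≡6 → g

fcxynrjkg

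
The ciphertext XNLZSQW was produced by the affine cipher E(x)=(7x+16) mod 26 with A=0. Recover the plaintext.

BHDFEAM

The inverse of 7 mod 26 is 15, since 7·15=105≡1. Apply D(y)=15·(y−16) mod 26:
X(23): 15·(23−16)=105≡1 → B
N(13): 15·(13−16)=-45≡7 → H
L(11): 15·(11−16)=-75≡3 → D
Z(25): 15·(25−16)=135≡5 → F
S(18): 15·(18−16)=30≡4 → E
Q(16): 15·(16−16)=0 → A
W(22): 15·(22−16)=90≡12 → M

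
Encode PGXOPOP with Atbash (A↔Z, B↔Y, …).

KTCLKLK

P(15) → K(10)
G(6) → T(19)
X(23) → C(2)
O(14) → L(11)
P(15) → K(10)
O(14) → L(11)
P(15) → K(10)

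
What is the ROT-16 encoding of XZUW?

NPKM

X(23): 23+16=39≡13 → N
Z(25): 25+16=41≡15 → P
U(20): 20+16=36≡10 → K
W(22): 22+16=38≡12 → M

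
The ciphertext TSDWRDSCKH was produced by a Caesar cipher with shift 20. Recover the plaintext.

ZYJCXJYIQN

T(19): 19−20=-1≡25 → Z
S(18): 18−20=-2≡24 → Y
D(3): 3−20=-17≡9 → J
W(22): 22−20=2 → C
R(17): 17−20=-3≡23 → X
D(3): 3−20=-17≡9 → J
S(18): 18−20=-2≡24 → Y
C(2): 2−20=-18≡8 → I
K(10): 10−20=-10≡16 → Q
H(7): 7−20=-13≡13 → N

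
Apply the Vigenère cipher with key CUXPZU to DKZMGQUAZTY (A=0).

FEWBFKWUWIX

Repeat the key across the message: CUXPZUCUXPZ
D(3)+C(2): 5 → F
K(10)+U(20): 30≡4 → E
Z(25)+X(23): 48≡22 → W
M(12)+P(15): 27≡1 → B
G(6)+Z(25): 31≡5 → F
Q(16)+U(20): 36≡10 → K
U(20)+C(2): 22 → W
A(0)+U(20): 20 → U
Z(25)+X(23): 48≡22 → W
T(19)+P(15): 34≡8 → I
Y(24)+Z(25): 49≡23 → X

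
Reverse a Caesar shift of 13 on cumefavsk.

phzrsnifx

c(2): 2−13=-11≡15 → p
u(20): 20−13=7 → h
m(12): 12−13=-1≡25 → z
e(4): 4−13=-9≡17 → r
f(5): 5−13=-8≡18 → s
a(0): 0−13=-13≡13 → n
v(21): 21−13=8 → i
s(18): 18−13=5 → f
k(10): 10−13=-3≡23 → x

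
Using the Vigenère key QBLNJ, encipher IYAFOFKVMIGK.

YZLSXVLGZRWL

Repeat the key across the message: QBLNJQBLNJQB
I(8)+Q(16): 24 → Y
Y(24)+B(1): 25 → Z
A(0)+L(11): 11 → L
F(5)+N(13): 18 → S
O(14)+J(9): 23 → X
F(5)+Q(16): 21 → V
K(10)+B(1): 11 → L
V(21)+L(11): 32≡6 → G
M(12)+N(13): 25 → Z
I(8)+J(9): 17 → R
G(6)+Q(16): 22 → W
K(10)+B(1): 11 → L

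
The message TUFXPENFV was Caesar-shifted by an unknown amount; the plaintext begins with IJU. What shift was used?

From the crib: T(19)−I(8)=11, so the shift is 11.

11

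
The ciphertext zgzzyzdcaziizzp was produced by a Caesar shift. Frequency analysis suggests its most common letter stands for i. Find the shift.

The most frequent ciphertext letter is z (appears 7 times).
z is position 25; i is position 8.
Shift = 17.

17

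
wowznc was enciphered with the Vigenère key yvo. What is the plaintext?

Repeat the key across the ciphertext: yvoyvo
w(22)−y(24): -2≡24 → y
o(14)−v(21): -7≡19 → t
w(22)−o(14): 8 → i
z(25)−y(24): 1 → b
n(13)−v(21): -8≡18 → s
c(2)−o(14): -12≡14 → o

ytibso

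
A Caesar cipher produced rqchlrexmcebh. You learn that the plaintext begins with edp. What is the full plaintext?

edpuyerkzprou

From the crib: r(17)−e(4)=13, so the shift is 13.
Subtract 13 from each ciphertext letter:
r(17): 17−13=4 → e
q(16): 16−13=3 → d
c(2): 2−13=-11≡15 → p
h(7): 7−13=-6≡20 → u
l(11): 11−13=-2≡24 → y
r(17): 17−13=4 → e
e(4): 4−13=-9≡17 → r
x(23): 23−13=10 → k
m(12): 12−13=-1≡25 → z
c(2): 2−13=-11≡15 → p
e(4): 4−13=-9≡17 → r
b(1): 1−13=-12≡14 → o
h(7): 7−13=-6≡20 → u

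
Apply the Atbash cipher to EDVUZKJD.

VWEFAPQW

E(4) → V(21)
D(3) → W(22)
V(21) → E(4)
U(20) → F(5)
Z(25) → A(0)
K(10) → P(15)
J(9) → Q(16)
D(3) → W(22)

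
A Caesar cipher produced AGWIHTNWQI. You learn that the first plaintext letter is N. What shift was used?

13

From the crib: A(0)−N(13)=-13≡13, so the shift is 13.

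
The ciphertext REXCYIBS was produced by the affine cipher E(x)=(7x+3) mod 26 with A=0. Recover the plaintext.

The inverse of 7 mod 26 is 15, since 7·15=105≡1. Apply D(y)=15·(y−3) mod 26:
R(17): 15·(17−3)=210≡2 → C
E(4): 15·(4−3)=15 → P
X(23): 15·(23−3)=300≡14 → O
C(2): 15·(2−3)=-15≡11 → L
Y(24): 15·(24−3)=315≡3 → D
I(8): 15·(8−3)=75≡23 → X
B(1): 15·(1−3)=-30≡22 → W
S(18): 15·(18−3)=225≡17 → R

CPOLDXWR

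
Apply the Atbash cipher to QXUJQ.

Q(16) → J(9)
X(23) → C(2)
U(20) → F(5)
J(9) → Q(16)
Q(16) → J(9)

JCFQJ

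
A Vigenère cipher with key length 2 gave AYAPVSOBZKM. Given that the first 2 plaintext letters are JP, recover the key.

Subtract each crib letter from the matching ciphertext letter (mod 26):
A(0)−J(9)=-9≡17 → R
Y(24)−P(15)=9 → J

RJ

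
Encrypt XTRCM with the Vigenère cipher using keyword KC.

HVBEW

Repeat the key across the message: KCKCK
X(23)+K(10): 33≡7 → H
T(19)+C(2): 21 → V
R(17)+K(10): 27≡1 → B
C(2)+C(2): 4 → E
M(12)+K(10): 22 → W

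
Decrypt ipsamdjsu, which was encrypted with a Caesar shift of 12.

wdgoarxgi

i(8): 8−12=-4≡22 → w
p(15): 15−12=3 → d
s(18): 18−12=6 → g
a(0): 0−12=-12≡14 → o
m(12): 12−12=0 → a
d(3): 3−12=-9≡17 → r
j(9): 9−12=-3≡23 → x
s(18): 18−12=6 → g
u(20): 20−12=8 → i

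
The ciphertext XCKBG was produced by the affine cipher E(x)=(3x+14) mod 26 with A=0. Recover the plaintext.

The inverse of 3 mod 26 is 9, since 3·9=27≡1. Apply D(y)=9·(y−14) mod 26:
X(23): 9·(23−14)=81≡3 → D
C(2): 9·(2−14)=-108≡22 → W
K(10): 9·(10−14)=-36≡16 → Q
B(1): 9·(1−14)=-117≡13 → N
G(6): 9·(6−14)=-72≡6 → G

DWQNG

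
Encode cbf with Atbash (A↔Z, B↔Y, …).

xyu

c(2) → x(23)
b(1) → y(24)
f(5) → u(20)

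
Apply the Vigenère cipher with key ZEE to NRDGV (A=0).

Repeat the key across the message: ZEEZE
N(13)+Z(25): 38≡12 → M
R(17)+E(4): 21 → V
D(3)+E(4): 7 → H
G(6)+Z(25): 31≡5 → F
V(21)+E(4): 25 → Z

MVHFZ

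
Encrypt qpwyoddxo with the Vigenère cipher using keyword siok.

ixkiglrhg

Repeat the key across the message: sioksioks
q(16)+s(18): 34≡8 → i
p(15)+i(8): 23 → x
w(22)+o(14): 36≡10 → k
y(24)+k(10): 34≡8 → i
o(14)+s(18): 32≡6 → g
d(3)+i(8): 11 → l
d(3)+o(14): 17 → r
x(23)+k(10): 33≡7 → h
o(14)+s(18): 32≡6 → g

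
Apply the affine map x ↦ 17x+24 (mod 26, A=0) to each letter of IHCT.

ENGJ

I(8): 17·8+24=160≡4 → E
H(7): 17·7+24=143≡13 → N
C(2): 17·2+24=58≡6 → G
T(19): 17·19+24=347≡9 → J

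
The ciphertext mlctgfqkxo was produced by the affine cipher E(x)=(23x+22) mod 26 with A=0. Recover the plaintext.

mvyboxceru

The inverse of 23 mod 26 is 17, since 23·17=391≡1. Apply D(y)=17·(y−22) mod 26:
m(12): 17·(12−22)=-170≡12 → m
l(11): 17·(11−22)=-187≡21 → v
c(2): 17·(2−22)=-340≡24 → y
t(19): 17·(19−22)=-51≡1 → b
g(6): 17·(6−22)=-272≡14 → o
f(5): 17·(5−22)=-289≡23 → x
q(16): 17·(16−22)=-102≡2 → c
k(10): 17·(10−22)=-204≡4 → e
x(23): 17·(23−22)=17 → r
o(14): 17·(14−22)=-136≡20 → u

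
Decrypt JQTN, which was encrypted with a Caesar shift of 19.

J(9): 9−19=-10≡16 → Q
Q(16): 16−19=-3≡23 → X
T(19): 19−19=0 → A
N(13): 13−19=-6≡20 → U

QXAU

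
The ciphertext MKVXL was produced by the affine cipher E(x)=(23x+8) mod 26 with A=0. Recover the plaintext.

The inverse of 23 mod 26 is 17, since 23·17=391≡1. Apply D(y)=17·(y−8) mod 26:
M(12): 17·(12−8)=68≡16 → Q
K(10): 17·(10−8)=34≡8 → I
V(21): 17·(21−8)=221≡13 → N
X(23): 17·(23−8)=255≡21 → V
L(11): 17·(11−8)=51≡25 → Z

QINVZ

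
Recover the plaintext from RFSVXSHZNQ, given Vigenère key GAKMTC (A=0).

Repeat the key across the ciphertext: GAKMTCGAKM
R(17)−G(6): 11 → L
F(5)−A(0): 5 → F
S(18)−K(10): 8 → I
V(21)−M(12): 9 → J
X(23)−T(19): 4 → E
S(18)−C(2): 16 → Q
H(7)−G(6): 1 → B
Z(25)−A(0): 25 → Z
N(13)−K(10): 3 → D
Q(16)−M(12): 4 → E

LFIJEQBZDE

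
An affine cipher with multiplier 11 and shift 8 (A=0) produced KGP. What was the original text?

MOD

The inverse of 11 mod 26 is 19, since 11·19=209≡1. Apply D(y)=19·(y−8) mod 26:
K(10): 19·(10−8)=38≡12 → M
G(6): 19·(6−8)=-38≡14 → O
P(15): 19·(15−8)=133≡3 → D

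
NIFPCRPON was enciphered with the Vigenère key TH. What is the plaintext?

UBMIJKWHU

Repeat the key across the ciphertext: THTHTHTHT
N(13)−T(19): -6≡20 → U
I(8)−H(7): 1 → B
F(5)−T(19): -14≡12 → M
P(15)−H(7): 8 → I
C(2)−T(19): -17≡9 → J
R(17)−H(7): 10 → K
P(15)−T(19): -4≡22 → W
O(14)−H(7): 7 → H
N(13)−T(19): -6≡20 → U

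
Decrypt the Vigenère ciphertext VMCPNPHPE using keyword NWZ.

IQDCRQUTF

Repeat the key across the ciphertext: NWZNWZNWZ
V(21)−N(13): 8 → I
M(12)−W(22): -10≡16 → Q
C(2)−Z(25): -23≡3 → D
P(15)−N(13): 2 → C
N(13)−W(22): -9≡17 → R
P(15)−Z(25): -10≡16 → Q
H(7)−N(13): -6≡20 → U
P(15)−W(22): -7≡19 → T
E(4)−Z(25): -21≡5 → F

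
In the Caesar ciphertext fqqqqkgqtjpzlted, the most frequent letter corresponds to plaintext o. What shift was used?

2

The most frequent ciphertext letter is q (appears 5 times).
q is position 16; o is position 14.
Shift = 2.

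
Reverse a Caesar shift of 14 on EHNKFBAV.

E(4): 4−14=-10≡16 → Q
H(7): 7−14=-7≡19 → T
N(13): 13−14=-1≡25 → Z
K(10): 10−14=-4≡22 → W
F(5): 5−14=-9≡17 → R
B(1): 1−14=-13≡13 → N
A(0): 0−14=-14≡12 → M
V(21): 21−14=7 → H

QTZWRNMH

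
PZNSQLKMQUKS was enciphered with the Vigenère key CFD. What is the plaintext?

Repeat the key across the ciphertext: CFDCFDCFDCFD
P(15)−C(2): 13 → N
Z(25)−F(5): 20 → U
N(13)−D(3): 10 → K
S(18)−C(2): 16 → Q
Q(16)−F(5): 11 → L
L(11)−D(3): 8 → I
K(10)−C(2): 8 → I
M(12)−F(5): 7 → H
Q(16)−D(3): 13 → N
U(20)−C(2): 18 → S
K(10)−F(5): 5 → F
S(18)−D(3): 15 → P

NUKQLIIHNSFP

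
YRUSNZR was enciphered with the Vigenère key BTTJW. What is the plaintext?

XYBJRYY

Repeat the key across the ciphertext: BTTJWBT
Y(24)−B(1): 23 → X
R(17)−T(19): -2≡24 → Y
U(20)−T(19): 1 → B
S(18)−J(9): 9 → J
N(13)−W(22): -9≡17 → R
Z(25)−B(1): 24 → Y
R(17)−T(19): -2≡24 → Y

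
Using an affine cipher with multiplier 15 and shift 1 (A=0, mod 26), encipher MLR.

ZKW

M(12): 15·12+1=181≡25 → Z
L(11): 15·11+1=166≡10 → K
R(17): 15·17+1=256≡22 → W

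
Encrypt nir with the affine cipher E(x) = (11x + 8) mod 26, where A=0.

vsn

n(13): 11·13+8=151≡21 → v
i(8): 11·8+8=96≡18 → s
r(17): 11·17+8=195≡13 → n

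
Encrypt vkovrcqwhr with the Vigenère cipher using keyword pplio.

Repeat the key across the message: ppliopplio
v(21)+p(15): 36≡10 → k
k(10)+p(15): 25 → z
o(14)+l(11): 25 → z
v(21)+i(8): 29≡3 → d
r(17)+o(14): 31≡5 → f
c(2)+p(15): 17 → r
q(16)+p(15): 31≡5 → f
w(22)+l(11): 33≡7 → h
h(7)+i(8): 15 → p
r(17)+o(14): 31≡5 → f

kzzdfrfhpf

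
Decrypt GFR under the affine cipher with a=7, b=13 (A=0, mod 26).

The inverse of 7 mod 26 is 15, since 7·15=105≡1. Apply D(y)=15·(y−13) mod 26:
G(6): 15·(6−13)=-105≡25 → Z
F(5): 15·(5−13)=-120≡10 → K
R(17): 15·(17−13)=60≡8 → I

ZKI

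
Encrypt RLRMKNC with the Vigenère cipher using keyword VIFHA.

MTWTKIK

Repeat the key across the message: VIFHAVI
R(17)+V(21): 38≡12 → M
L(11)+I(8): 19 → T
R(17)+F(5): 22 → W
M(12)+H(7): 19 → T
K(10)+A(0): 10 → K
N(13)+V(21): 34≡8 → I
C(2)+I(8): 10 → K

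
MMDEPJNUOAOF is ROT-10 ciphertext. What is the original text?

M(12): 12−10=2 → C
M(12): 12−10=2 → C
D(3): 3−10=-7≡19 → T
E(4): 4−10=-6≡20 → U
P(15): 15−10=5 → F
J(9): 9−10=-1≡25 → Z
N(13): 13−10=3 → D
U(20): 20−10=10 → K
O(14): 14−10=4 → E
A(0): 0−10=-10≡16 → Q
O(14): 14−10=4 → E
F(5): 5−10=-5≡21 → V

CCTUFZDKEQEV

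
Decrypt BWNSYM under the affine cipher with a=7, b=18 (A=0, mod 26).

FIDAMO

The inverse of 7 mod 26 is 15, since 7·15=105≡1. Apply D(y)=15·(y−18) mod 26:
B(1): 15·(1−18)=-255≡5 → F
W(22): 15·(22−18)=60≡8 → I
N(13): 15·(13−18)=-75≡3 → D
S(18): 15·(18−18)=0 → A
Y(24): 15·(24−18)=90≡12 → M
M(12): 15·(12−18)=-90≡14 → O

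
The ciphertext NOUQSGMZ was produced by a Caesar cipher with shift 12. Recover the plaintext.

BCIEGUAN

N(13): 13−12=1 → B
O(14): 14−12=2 → C
U(20): 20−12=8 → I
Q(16): 16−12=4 → E
S(18): 18−12=6 → G
G(6): 6−12=-6≡20 → U
M(12): 12−12=0 → A
Z(25): 25−12=13 → N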